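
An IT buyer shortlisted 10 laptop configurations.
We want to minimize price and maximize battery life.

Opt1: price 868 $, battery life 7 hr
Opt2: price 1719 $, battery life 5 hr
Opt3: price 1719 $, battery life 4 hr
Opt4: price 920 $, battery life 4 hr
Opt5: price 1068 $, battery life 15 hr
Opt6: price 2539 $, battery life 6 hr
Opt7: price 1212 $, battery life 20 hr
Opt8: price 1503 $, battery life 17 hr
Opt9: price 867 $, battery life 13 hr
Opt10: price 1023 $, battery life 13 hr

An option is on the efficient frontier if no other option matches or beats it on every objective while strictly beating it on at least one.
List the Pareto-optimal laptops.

Opt5, Opt7, Opt9

Opt1: dominated by Opt9 (price 867≤868, battery life 13≥7).
Opt2: dominated by Opt1 (price 868≤1719, battery life 7≥5).
Opt3: dominated by Opt1 (price 868≤1719, battery life 7≥4).
Opt4: dominated by Opt1 (price 868≤920, battery life 7≥4).
Opt5: not dominated.
Opt6: dominated by Opt1 (price 868≤2539, battery life 7≥6).
Opt7: not dominated (best battery life).
Opt8: dominated by Opt7 (price 1212≤1503, battery life 20≥17).
Opt9: not dominated (best price).
Opt10: dominated by Opt9 (price 867≤1023, battery life 13≥13).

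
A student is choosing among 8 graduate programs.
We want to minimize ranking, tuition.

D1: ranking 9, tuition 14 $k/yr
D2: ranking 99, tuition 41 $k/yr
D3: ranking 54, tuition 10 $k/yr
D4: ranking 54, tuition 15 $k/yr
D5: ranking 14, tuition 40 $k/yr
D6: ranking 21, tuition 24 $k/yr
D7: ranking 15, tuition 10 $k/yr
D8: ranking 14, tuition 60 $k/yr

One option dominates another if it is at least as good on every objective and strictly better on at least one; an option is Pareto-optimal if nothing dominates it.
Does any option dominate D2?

D1 vs D2: ranking 9≤99, tuition 14≤41 — D1 is at least as good on every objective and strictly better on at least one, so D1 dominates D2.

Yes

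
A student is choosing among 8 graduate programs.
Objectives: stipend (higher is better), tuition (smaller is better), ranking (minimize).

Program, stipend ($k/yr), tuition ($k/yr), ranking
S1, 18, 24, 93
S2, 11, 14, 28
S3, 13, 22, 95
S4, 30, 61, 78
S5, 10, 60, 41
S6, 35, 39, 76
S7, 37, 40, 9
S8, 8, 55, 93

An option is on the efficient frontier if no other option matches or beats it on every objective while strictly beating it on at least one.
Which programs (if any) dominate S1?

S2: worse on stipend (11 vs 18).
S3: worse on stipend (13 vs 18).
S4: worse on tuition (61 vs 24).
S5: worse on stipend (10 vs 18).
S6: worse on tuition (39 vs 24).
S7: worse on tuition (40 vs 24).
S8: worse on stipend (8 vs 18).
No option dominates S1.

none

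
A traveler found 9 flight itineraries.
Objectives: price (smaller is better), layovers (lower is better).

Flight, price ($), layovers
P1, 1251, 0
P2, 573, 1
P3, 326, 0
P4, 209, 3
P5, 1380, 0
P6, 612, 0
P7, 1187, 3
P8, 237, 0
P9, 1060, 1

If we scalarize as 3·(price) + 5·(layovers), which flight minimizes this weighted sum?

P1: 3·1251 + 5·0 = 3753
P2: 3·573 + 5·1 = 1724
P3: 3·326 + 5·0 = 978
P4: 3·209 + 5·3 = 642
P5: 3·1380 + 5·0 = 4140
P6: 3·612 + 5·0 = 1836
P7: 3·1187 + 5·3 = 3576
P8: 3·237 + 5·0 = 711
P9: 3·1060 + 5·1 = 3185
Lowest: P4 at 642.

P4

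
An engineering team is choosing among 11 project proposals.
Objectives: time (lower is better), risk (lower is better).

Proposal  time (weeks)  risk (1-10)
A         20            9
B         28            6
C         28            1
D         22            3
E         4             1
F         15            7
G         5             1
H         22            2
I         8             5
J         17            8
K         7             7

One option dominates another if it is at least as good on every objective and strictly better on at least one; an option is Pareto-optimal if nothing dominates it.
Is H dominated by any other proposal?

Yes

E vs H: time 4≤22, risk 1≤2 — E is at least as good on every objective and strictly better on at least one, so E dominates H.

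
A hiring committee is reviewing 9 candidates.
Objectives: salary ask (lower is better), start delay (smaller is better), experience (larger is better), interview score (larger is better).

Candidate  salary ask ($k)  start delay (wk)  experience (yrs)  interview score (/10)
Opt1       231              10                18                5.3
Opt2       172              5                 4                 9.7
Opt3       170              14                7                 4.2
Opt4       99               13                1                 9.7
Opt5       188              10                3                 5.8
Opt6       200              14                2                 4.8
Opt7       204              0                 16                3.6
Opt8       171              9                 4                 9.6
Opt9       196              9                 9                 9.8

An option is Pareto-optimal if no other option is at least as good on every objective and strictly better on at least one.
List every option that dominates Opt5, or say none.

Opt2: salary ask 172≤188, start delay 5≤10, experience 4≥3, interview score 9.7≥5.8 — dominates Opt5.
Opt8: salary ask 171≤188, start delay 9≤10, experience 4≥3, interview score 9.6≥5.8 — dominates Opt5.
Others (Opt1, Opt3, Opt4, Opt6, Opt7, Opt9) are each worse than Opt5 on at least one objective.

Opt2, Opt8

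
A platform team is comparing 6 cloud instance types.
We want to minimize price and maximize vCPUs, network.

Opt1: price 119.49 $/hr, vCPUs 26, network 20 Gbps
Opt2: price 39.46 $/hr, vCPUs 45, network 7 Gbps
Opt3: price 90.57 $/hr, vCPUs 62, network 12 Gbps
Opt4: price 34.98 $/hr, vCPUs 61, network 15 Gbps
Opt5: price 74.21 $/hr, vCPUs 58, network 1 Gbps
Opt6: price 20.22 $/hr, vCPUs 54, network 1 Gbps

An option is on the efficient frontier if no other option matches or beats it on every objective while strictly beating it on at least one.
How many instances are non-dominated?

4

Opt1: not dominated (best network).
Opt2: dominated by Opt4 (price 34.98≤39.46, vCPUs 61≥45, network 15≥7).
Opt3: not dominated (best vCPUs).
Opt4: not dominated.
Opt5: dominated by Opt4 (price 34.98≤74.21, vCPUs 61≥58, network 15≥1).
Opt6: not dominated (best price).
Pareto-optimal: Opt1, Opt3, Opt4, Opt6 → 4.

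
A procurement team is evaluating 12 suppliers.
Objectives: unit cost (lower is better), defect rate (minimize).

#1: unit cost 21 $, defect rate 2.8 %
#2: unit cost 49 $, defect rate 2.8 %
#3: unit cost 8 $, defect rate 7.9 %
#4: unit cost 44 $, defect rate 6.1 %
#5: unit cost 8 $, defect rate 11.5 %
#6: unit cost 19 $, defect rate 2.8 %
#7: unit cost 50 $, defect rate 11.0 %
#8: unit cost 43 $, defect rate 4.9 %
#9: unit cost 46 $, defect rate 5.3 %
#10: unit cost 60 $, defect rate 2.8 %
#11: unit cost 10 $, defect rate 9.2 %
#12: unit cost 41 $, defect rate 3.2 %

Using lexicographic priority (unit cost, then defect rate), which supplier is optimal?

First minimize unit cost: best is 8, kept {#3, #5}.
Then minimize defect rate: best is 7.9, kept {#3}.

#3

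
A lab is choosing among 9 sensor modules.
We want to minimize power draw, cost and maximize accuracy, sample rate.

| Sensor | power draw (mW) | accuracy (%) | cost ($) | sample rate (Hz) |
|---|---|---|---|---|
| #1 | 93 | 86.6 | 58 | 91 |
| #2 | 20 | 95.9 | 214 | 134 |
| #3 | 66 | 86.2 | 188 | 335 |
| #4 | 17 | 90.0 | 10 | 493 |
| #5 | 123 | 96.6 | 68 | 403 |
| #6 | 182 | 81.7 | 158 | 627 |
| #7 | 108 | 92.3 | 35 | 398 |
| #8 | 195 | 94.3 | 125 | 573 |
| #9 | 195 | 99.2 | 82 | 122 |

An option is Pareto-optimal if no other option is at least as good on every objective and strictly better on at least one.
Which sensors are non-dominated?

#1: dominated by #4 (power draw 17≤93, accuracy 90.0≥86.6, cost 10≤58, sample rate 493≥91).
#2: not dominated.
#3: dominated by #4 (power draw 17≤66, accuracy 90.0≥86.2, cost 10≤188, sample rate 493≥335).
#4: not dominated (best power draw).
#5: not dominated.
#6: not dominated (best sample rate).
#7: not dominated.
#8: not dominated.
#9: not dominated (best accuracy).

#2, #4, #5, #6, #7, #8, #9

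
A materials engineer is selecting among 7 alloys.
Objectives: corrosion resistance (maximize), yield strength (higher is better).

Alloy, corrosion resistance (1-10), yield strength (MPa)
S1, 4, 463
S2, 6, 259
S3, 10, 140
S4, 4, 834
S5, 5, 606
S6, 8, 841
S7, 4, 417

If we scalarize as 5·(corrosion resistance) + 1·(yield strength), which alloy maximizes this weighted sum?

S6

S1: 5·4 + 1·463 = 483
S2: 5·6 + 1·259 = 289
S3: 5·10 + 1·140 = 190
S4: 5·4 + 1·834 = 854
S5: 5·5 + 1·606 = 631
S6: 5·8 + 1·841 = 881
S7: 5·4 + 1·417 = 437
Highest: S6 at 881.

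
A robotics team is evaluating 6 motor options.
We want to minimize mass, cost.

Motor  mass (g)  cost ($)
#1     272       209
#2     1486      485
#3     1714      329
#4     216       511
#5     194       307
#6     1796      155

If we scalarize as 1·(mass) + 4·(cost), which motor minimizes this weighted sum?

#1

#1: 1·272 + 4·209 = 1108
#2: 1·1486 + 4·485 = 3426
#3: 1·1714 + 4·329 = 3030
#4: 1·216 + 4·511 = 2260
#5: 1·194 + 4·307 = 1422
#6: 1·1796 + 4·155 = 2416
Lowest: #1 at 1108.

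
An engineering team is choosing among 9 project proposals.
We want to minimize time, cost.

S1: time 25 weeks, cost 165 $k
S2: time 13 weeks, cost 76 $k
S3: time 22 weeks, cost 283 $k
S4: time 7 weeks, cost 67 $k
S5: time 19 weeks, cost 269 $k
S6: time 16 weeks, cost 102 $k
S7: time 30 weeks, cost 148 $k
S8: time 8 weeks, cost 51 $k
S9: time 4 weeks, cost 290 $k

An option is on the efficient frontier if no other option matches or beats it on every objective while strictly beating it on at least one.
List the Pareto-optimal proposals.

S1: dominated by S2 (time 13≤25, cost 76≤165).
S2: dominated by S4 (time 7≤13, cost 67≤76).
S3: dominated by S2 (time 13≤22, cost 76≤283).
S4: not dominated.
S5: dominated by S2 (time 13≤19, cost 76≤269).
S6: dominated by S2 (time 13≤16, cost 76≤102).
S7: dominated by S2 (time 13≤30, cost 76≤148).
S8: not dominated (best cost).
S9: not dominated (best time).

S4, S8, S9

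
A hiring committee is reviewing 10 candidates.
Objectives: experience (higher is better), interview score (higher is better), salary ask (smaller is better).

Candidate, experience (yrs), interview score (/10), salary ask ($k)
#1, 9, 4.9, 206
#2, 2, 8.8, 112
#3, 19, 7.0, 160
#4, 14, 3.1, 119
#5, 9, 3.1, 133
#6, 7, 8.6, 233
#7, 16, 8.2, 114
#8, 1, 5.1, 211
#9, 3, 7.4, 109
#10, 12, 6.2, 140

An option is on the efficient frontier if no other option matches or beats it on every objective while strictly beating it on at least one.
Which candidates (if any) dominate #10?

#7: experience 16≥12, interview score 8.2≥6.2, salary ask 114≤140 — dominates #10.
Others (#1, #2, #3, #4, #5, #6, #8, #9) are each worse than #10 on at least one objective.

#7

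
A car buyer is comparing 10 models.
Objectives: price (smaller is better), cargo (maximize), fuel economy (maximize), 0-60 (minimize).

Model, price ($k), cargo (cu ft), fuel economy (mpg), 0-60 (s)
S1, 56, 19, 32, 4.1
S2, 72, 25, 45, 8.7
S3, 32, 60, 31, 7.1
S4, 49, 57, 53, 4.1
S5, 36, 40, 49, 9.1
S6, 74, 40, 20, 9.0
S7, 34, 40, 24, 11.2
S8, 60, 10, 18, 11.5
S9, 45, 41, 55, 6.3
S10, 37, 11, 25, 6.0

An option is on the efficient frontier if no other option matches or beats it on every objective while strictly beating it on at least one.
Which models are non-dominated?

S1: dominated by S4 (price 49≤56, cargo 57≥19, fuel economy 53≥32, 0-60 4.1≤4.1).
S2: dominated by S4 (price 49≤72, cargo 57≥25, fuel economy 53≥45, 0-60 4.1≤8.7).
S3: not dominated (best price).
S4: not dominated.
S5: not dominated.
S6: dominated by S3 (price 32≤74, cargo 60≥40, fuel economy 31≥20, 0-60 7.1≤9.0).
S7: dominated by S3 (price 32≤34, cargo 60≥40, fuel economy 31≥24, 0-60 7.1≤11.2).
S8: dominated by S1 (price 56≤60, cargo 19≥10, fuel economy 32≥18, 0-60 4.1≤11.5).
S9: not dominated (best fuel economy).
S10: not dominated.

S3, S4, S5, S9, S10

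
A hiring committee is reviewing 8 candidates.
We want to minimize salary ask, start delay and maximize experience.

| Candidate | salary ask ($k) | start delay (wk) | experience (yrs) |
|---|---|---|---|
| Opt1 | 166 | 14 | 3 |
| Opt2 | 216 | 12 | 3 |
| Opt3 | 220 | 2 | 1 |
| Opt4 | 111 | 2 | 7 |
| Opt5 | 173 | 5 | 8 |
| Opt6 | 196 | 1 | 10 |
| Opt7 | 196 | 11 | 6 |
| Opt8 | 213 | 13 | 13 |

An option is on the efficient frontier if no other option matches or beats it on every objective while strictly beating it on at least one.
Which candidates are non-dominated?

Opt4, Opt5, Opt6, Opt8

Opt1: dominated by Opt4 (salary ask 111≤166, start delay 2≤14, experience 7≥3).
Opt2: dominated by Opt4 (salary ask 111≤216, start delay 2≤12, experience 7≥3).
Opt3: dominated by Opt4 (salary ask 111≤220, start delay 2≤2, experience 7≥1).
Opt4: not dominated (best salary ask).
Opt5: not dominated.
Opt6: not dominated (best start delay).
Opt7: dominated by Opt4 (salary ask 111≤196, start delay 2≤11, experience 7≥6).
Opt8: not dominated (best experience).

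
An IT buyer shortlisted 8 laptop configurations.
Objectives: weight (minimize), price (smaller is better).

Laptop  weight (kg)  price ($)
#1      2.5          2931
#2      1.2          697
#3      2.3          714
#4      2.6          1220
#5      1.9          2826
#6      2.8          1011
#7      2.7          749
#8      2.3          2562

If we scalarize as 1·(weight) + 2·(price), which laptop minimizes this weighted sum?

#2

#1: 1·2.5 + 2·2931 = 5864.5
#2: 1·1.2 + 2·697 = 1395.2
#3: 1·2.3 + 2·714 = 1430.3
#4: 1·2.6 + 2·1220 = 2442.6
#5: 1·1.9 + 2·2826 = 5653.9
#6: 1·2.8 + 2·1011 = 2024.8
#7: 1·2.7 + 2·749 = 1500.7
#8: 1·2.3 + 2·2562 = 5126.3
Lowest: #2 at 1395.2.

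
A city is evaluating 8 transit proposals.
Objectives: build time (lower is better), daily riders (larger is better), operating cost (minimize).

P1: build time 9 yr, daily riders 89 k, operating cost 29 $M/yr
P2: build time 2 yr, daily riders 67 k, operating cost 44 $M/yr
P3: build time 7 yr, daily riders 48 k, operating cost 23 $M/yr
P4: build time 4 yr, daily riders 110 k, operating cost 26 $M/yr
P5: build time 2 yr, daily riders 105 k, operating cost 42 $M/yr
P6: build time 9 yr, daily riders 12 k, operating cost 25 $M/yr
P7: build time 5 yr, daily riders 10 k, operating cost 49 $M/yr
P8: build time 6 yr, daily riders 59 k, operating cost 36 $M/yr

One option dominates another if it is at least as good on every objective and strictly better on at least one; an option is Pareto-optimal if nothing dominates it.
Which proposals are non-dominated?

P3, P4, P5

P1: dominated by P4 (build time 4≤9, daily riders 110≥89, operating cost 26≤29).
P2: dominated by P5 (build time 2≤2, daily riders 105≥67, operating cost 42≤44).
P3: not dominated (best operating cost).
P4: not dominated (best daily riders).
P5: not dominated.
P6: dominated by P3 (build time 7≤9, daily riders 48≥12, operating cost 23≤25).
P7: dominated by P2 (build time 2≤5, daily riders 67≥10, operating cost 44≤49).
P8: dominated by P4 (build time 4≤6, daily riders 110≥59, operating cost 26≤36).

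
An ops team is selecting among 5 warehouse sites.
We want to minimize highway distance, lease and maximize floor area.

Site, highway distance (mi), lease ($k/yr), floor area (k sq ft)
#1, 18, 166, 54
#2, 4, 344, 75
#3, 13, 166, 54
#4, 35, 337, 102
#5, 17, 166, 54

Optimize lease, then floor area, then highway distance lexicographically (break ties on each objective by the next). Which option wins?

First minimize lease: best is 166, kept {#1, #3, #5}.
Then maximize floor area: best is 54, kept {#1, #3, #5}.
Then minimize highway distance: best is 13, kept {#3}.

#3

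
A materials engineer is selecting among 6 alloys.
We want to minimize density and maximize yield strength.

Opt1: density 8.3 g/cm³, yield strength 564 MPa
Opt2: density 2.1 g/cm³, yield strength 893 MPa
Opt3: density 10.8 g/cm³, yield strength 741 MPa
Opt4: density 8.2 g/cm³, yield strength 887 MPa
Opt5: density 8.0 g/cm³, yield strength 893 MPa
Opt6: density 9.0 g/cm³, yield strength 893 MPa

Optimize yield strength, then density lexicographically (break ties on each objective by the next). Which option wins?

Opt2

First maximize yield strength: best is 893, kept {Opt2, Opt5, Opt6}.
Then minimize density: best is 2.1, kept {Opt2}.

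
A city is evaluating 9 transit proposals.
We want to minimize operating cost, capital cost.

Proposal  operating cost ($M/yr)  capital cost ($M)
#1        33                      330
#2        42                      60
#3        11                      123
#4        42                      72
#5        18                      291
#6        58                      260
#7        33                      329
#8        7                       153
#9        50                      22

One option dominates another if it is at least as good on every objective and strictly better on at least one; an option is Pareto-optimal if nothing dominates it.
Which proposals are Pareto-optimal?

#1: dominated by #3 (operating cost 11≤33, capital cost 123≤330).
#2: not dominated.
#3: not dominated.
#4: dominated by #2 (operating cost 42≤42, capital cost 60≤72).
#5: dominated by #3 (operating cost 11≤18, capital cost 123≤291).
#6: dominated by #2 (operating cost 42≤58, capital cost 60≤260).
#7: dominated by #3 (operating cost 11≤33, capital cost 123≤329).
#8: not dominated (best operating cost).
#9: not dominated (best capital cost).

#2, #3, #8, #9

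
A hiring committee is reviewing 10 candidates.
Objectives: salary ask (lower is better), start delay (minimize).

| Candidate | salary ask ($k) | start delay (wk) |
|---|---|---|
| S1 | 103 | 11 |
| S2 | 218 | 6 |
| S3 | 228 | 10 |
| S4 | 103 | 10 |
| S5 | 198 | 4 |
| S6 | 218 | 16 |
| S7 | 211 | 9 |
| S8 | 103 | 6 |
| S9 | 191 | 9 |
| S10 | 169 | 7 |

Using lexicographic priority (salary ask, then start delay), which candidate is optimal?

S8

First minimize salary ask: best is 103, kept {S1, S4, S8}.
Then minimize start delay: best is 6, kept {S8}.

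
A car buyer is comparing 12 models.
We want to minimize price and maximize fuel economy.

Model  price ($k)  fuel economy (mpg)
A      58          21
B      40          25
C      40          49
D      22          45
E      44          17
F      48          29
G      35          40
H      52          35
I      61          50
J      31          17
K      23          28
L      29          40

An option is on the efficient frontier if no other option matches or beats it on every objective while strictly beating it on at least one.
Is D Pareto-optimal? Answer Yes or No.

Yes

A: worse on price (58 vs 22).
B: worse on price (40 vs 22).
C: worse on price (40 vs 22).
E: worse on price (44 vs 22).
F: worse on price (48 vs 22).
G: worse on price (35 vs 22).
H: worse on price (52 vs 22).
I: worse on price (61 vs 22).
J: worse on price (31 vs 22).
K: worse on price (23 vs 22).
L: worse on price (29 vs 22).
No option is at least as good as D on every objective and strictly better on one.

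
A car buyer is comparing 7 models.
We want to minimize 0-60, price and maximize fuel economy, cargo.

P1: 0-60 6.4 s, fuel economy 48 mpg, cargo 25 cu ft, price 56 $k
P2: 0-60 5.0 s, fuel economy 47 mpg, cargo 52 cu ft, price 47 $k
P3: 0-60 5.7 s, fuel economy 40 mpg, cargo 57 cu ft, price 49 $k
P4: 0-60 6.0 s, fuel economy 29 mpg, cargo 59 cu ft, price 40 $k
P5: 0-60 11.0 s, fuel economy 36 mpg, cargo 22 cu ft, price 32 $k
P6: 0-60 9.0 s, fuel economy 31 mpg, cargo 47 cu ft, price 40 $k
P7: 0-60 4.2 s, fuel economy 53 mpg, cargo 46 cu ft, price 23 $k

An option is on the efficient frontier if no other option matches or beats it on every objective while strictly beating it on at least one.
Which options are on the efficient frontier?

P2, P3, P4, P6, P7

P1: dominated by P7 (0-60 4.2≤6.4, fuel economy 53≥48, cargo 46≥25, price 23≤56).
P2: not dominated.
P3: not dominated.
P4: not dominated (best cargo).
P5: dominated by P7 (0-60 4.2≤11.0, fuel economy 53≥36, cargo 46≥22, price 23≤32).
P6: not dominated.
P7: not dominated (best 0-60).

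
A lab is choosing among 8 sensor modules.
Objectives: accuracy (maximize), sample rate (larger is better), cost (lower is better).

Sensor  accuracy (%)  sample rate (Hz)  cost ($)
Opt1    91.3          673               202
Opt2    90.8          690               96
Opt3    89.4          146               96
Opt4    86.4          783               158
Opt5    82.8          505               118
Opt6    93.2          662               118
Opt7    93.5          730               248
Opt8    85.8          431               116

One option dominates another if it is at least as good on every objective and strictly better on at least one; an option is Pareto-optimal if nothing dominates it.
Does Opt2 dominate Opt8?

Yes

Opt2 vs Opt8: accuracy 90.8≥85.8, sample rate 690≥431, cost 96≤116 — Opt2 is at least as good on every objective with at least one strict improvement.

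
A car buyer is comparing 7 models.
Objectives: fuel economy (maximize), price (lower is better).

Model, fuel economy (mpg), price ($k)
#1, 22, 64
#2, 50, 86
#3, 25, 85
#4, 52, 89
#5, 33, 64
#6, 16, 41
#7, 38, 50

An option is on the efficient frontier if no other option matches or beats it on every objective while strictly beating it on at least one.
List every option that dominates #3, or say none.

#5: fuel economy 33≥25, price 64≤85 — dominates #3.
#7: fuel economy 38≥25, price 50≤85 — dominates #3.
Others (#1, #2, #4, #6) are each worse than #3 on at least one objective.

#5, #7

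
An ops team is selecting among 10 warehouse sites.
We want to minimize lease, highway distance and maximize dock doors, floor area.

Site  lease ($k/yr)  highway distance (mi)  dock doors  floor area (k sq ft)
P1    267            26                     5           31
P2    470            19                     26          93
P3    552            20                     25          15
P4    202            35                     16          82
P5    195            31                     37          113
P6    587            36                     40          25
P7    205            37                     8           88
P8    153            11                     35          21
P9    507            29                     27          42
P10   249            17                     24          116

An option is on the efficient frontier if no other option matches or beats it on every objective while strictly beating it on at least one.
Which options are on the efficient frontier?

P1: dominated by P10 (lease 249≤267, highway distance 17≤26, dock doors 24≥5, floor area 116≥31).
P2: not dominated.
P3: dominated by P2 (lease 470≤552, highway distance 19≤20, dock doors 26≥25, floor area 93≥15).
P4: dominated by P5 (lease 195≤202, highway distance 31≤35, dock doors 37≥16, floor area 113≥82).
P5: not dominated.
P6: not dominated (best dock doors).
P7: dominated by P5 (lease 195≤205, highway distance 31≤37, dock doors 37≥8, floor area 113≥88).
P8: not dominated (best lease).
P9: not dominated.
P10: not dominated (best floor area).

P2, P5, P6, P8, P9, P10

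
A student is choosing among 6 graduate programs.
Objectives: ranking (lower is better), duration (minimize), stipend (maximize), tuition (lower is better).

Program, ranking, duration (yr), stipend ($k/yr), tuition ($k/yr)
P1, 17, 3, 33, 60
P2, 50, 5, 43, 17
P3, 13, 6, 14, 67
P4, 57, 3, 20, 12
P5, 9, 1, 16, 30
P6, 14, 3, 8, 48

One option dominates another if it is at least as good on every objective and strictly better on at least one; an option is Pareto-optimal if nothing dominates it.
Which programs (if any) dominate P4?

P1: worse on tuition (60 vs 12).
P2: worse on duration (5 vs 3).
P3: worse on duration (6 vs 3).
P5: worse on stipend (16 vs 20).
P6: worse on stipend (8 vs 20).
No option dominates P4.

none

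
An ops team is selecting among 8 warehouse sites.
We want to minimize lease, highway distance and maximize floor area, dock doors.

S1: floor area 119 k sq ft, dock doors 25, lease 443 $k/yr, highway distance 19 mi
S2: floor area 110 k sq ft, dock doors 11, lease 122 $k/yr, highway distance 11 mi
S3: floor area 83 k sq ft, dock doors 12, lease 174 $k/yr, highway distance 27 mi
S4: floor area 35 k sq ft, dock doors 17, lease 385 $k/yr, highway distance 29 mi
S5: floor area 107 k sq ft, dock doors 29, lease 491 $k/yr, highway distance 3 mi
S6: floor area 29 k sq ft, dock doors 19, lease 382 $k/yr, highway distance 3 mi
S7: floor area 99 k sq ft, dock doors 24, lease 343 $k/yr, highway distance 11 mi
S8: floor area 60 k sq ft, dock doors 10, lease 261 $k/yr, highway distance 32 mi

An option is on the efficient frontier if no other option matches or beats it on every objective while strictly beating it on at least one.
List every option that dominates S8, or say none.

S2, S3

S2: floor area 110≥60, dock doors 11≥10, lease 122≤261, highway distance 11≤32 — dominates S8.
S3: floor area 83≥60, dock doors 12≥10, lease 174≤261, highway distance 27≤32 — dominates S8.
Others (S1, S4, S5, S6, S7) are each worse than S8 on at least one objective.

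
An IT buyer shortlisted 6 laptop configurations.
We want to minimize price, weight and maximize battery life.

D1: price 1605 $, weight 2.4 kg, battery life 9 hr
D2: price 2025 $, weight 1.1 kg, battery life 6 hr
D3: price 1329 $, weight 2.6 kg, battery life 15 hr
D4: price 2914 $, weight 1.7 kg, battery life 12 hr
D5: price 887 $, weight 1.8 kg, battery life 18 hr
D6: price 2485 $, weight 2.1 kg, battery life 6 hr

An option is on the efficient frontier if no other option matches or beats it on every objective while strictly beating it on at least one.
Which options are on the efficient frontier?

D2, D4, D5

D1: dominated by D5 (price 887≤1605, weight 1.8≤2.4, battery life 18≥9).
D2: not dominated (best weight).
D3: dominated by D5 (price 887≤1329, weight 1.8≤2.6, battery life 18≥15).
D4: not dominated.
D5: not dominated (best price).
D6: dominated by D2 (price 2025≤2485, weight 1.1≤2.1, battery life 6≥6).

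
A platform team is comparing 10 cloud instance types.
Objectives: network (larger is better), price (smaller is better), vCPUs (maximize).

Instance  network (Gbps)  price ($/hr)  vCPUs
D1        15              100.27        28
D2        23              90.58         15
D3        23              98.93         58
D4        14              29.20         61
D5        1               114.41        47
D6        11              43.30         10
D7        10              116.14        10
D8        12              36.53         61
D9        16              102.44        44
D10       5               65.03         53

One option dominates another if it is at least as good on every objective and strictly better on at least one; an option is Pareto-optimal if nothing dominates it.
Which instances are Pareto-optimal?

D1: dominated by D3 (network 23≥15, price 98.93≤100.27, vCPUs 58≥28).
D2: not dominated.
D3: not dominated.
D4: not dominated (best price).
D5: dominated by D3 (network 23≥1, price 98.93≤114.41, vCPUs 58≥47).
D6: dominated by D4 (network 14≥11, price 29.20≤43.30, vCPUs 61≥10).
D7: dominated by D1 (network 15≥10, price 100.27≤116.14, vCPUs 28≥10).
D8: dominated by D4 (network 14≥12, price 29.20≤36.53, vCPUs 61≥61).
D9: dominated by D3 (network 23≥16, price 98.93≤102.44, vCPUs 58≥44).
D10: dominated by D4 (network 14≥5, price 29.20≤65.03, vCPUs 61≥53).

D2, D3, D4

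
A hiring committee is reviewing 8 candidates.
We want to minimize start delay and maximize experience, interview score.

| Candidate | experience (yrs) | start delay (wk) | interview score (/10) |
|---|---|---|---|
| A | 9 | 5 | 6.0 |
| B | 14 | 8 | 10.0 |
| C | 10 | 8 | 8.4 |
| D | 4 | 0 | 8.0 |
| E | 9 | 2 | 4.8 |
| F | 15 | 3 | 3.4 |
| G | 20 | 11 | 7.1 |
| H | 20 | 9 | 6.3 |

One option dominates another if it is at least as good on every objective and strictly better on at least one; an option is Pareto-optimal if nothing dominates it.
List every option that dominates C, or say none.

B: experience 14≥10, start delay 8≤8, interview score 10.0≥8.4 — dominates C.
Others (A, D, E, F, G, H) are each worse than C on at least one objective.

B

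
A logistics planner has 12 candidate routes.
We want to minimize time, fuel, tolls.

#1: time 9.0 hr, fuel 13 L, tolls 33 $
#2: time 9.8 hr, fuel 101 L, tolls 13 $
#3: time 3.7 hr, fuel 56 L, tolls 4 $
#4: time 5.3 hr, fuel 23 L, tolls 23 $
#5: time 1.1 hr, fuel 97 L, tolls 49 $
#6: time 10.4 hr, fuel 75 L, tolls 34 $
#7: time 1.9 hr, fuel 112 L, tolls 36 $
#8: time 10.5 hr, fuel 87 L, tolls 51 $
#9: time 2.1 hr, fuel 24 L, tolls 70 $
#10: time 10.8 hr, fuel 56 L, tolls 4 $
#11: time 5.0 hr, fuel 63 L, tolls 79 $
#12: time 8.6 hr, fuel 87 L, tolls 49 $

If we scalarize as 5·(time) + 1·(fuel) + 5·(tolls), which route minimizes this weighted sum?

#1: 5·9.0 + 1·13 + 5·33 = 223.0
#2: 5·9.8 + 1·101 + 5·13 = 215.0
#3: 5·3.7 + 1·56 + 5·4 = 94.5
#4: 5·5.3 + 1·23 + 5·23 = 164.5
#5: 5·1.1 + 1·97 + 5·49 = 347.5
#6: 5·10.4 + 1·75 + 5·34 = 297.0
#7: 5·1.9 + 1·112 + 5·36 = 301.5
#8: 5·10.5 + 1·87 + 5·51 = 394.5
#9: 5·2.1 + 1·24 + 5·70 = 384.5
#10: 5·10.8 + 1·56 + 5·4 = 130.0
#11: 5·5.0 + 1·63 + 5·79 = 483.0
#12: 5·8.6 + 1·87 + 5·49 = 375.0
Lowest: #3 at 94.5.

#3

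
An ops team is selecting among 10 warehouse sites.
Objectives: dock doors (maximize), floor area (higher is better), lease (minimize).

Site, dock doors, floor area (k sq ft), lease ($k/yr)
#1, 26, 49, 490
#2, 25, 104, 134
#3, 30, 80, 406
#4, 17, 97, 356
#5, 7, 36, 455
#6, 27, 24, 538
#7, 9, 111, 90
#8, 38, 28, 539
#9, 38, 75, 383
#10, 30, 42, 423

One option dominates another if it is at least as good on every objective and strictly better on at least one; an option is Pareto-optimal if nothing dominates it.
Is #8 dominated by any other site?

#9 vs #8: dock doors 38≥38, floor area 75≥28, lease 383≤539 — #9 is at least as good on every objective and strictly better on at least one, so #9 dominates #8.

Yes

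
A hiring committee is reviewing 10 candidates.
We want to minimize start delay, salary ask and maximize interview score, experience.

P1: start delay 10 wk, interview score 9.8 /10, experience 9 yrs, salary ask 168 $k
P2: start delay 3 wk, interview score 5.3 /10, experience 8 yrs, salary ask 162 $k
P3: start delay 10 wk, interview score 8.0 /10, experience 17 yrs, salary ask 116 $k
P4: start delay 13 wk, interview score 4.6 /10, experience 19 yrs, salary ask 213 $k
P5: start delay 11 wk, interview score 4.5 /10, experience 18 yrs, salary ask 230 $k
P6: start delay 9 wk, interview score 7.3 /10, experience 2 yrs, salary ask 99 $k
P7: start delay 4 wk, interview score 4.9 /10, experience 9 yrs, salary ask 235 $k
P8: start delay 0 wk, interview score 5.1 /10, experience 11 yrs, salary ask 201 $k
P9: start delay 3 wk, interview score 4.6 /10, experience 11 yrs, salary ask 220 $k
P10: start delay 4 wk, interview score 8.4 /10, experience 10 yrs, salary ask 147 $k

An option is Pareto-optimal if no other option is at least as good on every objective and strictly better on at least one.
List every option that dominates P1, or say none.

P2: worse on interview score (5.3 vs 9.8).
P3: worse on interview score (8.0 vs 9.8).
P4: worse on start delay (13 vs 10).
P5: worse on start delay (11 vs 10).
P6: worse on interview score (7.3 vs 9.8).
P7: worse on interview score (4.9 vs 9.8).
P8: worse on interview score (5.1 vs 9.8).
P9: worse on interview score (4.6 vs 9.8).
P10: worse on interview score (8.4 vs 9.8).
No option dominates P1.

none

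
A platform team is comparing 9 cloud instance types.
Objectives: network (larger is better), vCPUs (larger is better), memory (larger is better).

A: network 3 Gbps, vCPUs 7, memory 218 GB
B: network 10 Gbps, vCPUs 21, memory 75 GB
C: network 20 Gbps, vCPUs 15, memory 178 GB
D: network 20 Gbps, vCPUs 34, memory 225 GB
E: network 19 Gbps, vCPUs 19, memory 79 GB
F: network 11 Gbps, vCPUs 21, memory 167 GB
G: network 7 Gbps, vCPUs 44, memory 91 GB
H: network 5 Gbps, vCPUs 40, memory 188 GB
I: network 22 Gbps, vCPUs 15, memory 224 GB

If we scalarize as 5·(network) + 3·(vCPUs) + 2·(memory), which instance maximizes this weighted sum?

D

A: 5·3 + 3·7 + 2·218 = 472
B: 5·10 + 3·21 + 2·75 = 263
C: 5·20 + 3·15 + 2·178 = 501
D: 5·20 + 3·34 + 2·225 = 652
E: 5·19 + 3·19 + 2·79 = 310
F: 5·11 + 3·21 + 2·167 = 452
G: 5·7 + 3·44 + 2·91 = 349
H: 5·5 + 3·40 + 2·188 = 521
I: 5·22 + 3·15 + 2·224 = 603
Highest: D at 652.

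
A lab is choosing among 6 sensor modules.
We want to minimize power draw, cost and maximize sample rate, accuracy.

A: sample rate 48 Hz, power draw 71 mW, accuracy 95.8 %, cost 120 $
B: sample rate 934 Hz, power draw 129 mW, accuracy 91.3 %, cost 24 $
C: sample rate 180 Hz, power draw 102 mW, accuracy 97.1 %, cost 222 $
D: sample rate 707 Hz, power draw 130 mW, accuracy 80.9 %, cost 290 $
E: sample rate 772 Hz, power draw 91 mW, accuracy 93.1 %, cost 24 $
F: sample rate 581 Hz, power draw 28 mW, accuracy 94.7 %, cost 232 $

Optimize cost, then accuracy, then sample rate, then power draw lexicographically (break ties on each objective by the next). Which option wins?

E

First minimize cost: best is 24, kept {B, E}.
Then maximize accuracy: best is 93.1, kept {E}.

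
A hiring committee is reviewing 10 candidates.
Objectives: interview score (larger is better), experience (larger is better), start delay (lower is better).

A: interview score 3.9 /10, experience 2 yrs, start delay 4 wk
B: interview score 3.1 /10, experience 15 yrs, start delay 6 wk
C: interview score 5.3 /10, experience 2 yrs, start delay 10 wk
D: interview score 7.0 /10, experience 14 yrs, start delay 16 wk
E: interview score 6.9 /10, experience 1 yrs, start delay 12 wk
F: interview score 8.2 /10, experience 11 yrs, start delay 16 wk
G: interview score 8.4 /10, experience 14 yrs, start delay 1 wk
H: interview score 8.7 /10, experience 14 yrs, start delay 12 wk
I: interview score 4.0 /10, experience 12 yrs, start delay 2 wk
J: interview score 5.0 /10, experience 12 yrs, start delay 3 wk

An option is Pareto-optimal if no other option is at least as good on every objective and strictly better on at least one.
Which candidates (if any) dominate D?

G, H

G: interview score 8.4≥7.0, experience 14≥14, start delay 1≤16 — dominates D.
H: interview score 8.7≥7.0, experience 14≥14, start delay 12≤16 — dominates D.
Others (A, B, C, E, F, I, J) are each worse than D on at least one objective.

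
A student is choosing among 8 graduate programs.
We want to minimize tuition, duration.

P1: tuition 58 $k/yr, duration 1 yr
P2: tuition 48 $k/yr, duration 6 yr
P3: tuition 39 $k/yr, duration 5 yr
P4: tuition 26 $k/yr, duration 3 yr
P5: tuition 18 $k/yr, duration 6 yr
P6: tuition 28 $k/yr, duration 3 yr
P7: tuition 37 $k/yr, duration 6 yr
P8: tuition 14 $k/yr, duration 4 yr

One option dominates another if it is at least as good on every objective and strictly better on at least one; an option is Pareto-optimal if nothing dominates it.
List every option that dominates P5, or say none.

P8

P8: tuition 14≤18, duration 4≤6 — dominates P5.
Others (P1, P2, P3, P4, P6, P7) are each worse than P5 on at least one objective.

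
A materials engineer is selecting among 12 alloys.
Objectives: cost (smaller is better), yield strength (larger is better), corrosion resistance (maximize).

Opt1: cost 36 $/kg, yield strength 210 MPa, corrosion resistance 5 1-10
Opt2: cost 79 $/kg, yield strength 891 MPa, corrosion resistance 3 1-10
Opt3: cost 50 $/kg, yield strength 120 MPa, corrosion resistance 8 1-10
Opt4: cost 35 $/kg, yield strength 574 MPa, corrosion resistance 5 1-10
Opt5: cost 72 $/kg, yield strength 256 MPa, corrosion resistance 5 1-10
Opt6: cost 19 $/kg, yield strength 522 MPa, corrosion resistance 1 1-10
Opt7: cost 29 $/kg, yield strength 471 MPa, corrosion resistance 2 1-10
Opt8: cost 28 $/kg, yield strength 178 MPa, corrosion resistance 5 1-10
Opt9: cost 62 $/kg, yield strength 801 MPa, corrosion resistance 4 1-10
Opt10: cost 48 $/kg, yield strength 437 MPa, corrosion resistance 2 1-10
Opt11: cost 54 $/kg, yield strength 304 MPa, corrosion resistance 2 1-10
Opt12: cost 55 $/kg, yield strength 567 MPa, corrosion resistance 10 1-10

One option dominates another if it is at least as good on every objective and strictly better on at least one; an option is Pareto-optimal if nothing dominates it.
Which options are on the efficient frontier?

Opt2, Opt3, Opt4, Opt6, Opt7, Opt8, Opt9, Opt12

Opt1: dominated by Opt4 (cost 35≤36, yield strength 574≥210, corrosion resistance 5≥5).
Opt2: not dominated (best yield strength).
Opt3: not dominated.
Opt4: not dominated.
Opt5: dominated by Opt4 (cost 35≤72, yield strength 574≥256, corrosion resistance 5≥5).
Opt6: not dominated (best cost).
Opt7: not dominated.
Opt8: not dominated.
Opt9: not dominated.
Opt10: dominated by Opt4 (cost 35≤48, yield strength 574≥437, corrosion resistance 5≥2).
Opt11: dominated by Opt4 (cost 35≤54, yield strength 574≥304, corrosion resistance 5≥2).
Opt12: not dominated (best corrosion resistance).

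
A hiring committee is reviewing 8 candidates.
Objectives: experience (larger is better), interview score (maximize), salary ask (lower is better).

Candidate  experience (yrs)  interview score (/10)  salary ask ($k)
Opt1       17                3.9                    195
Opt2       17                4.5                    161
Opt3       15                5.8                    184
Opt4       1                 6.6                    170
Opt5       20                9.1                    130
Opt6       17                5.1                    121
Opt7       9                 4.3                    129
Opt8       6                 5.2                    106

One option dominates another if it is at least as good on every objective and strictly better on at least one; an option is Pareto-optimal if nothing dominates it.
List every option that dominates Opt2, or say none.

Opt5: experience 20≥17, interview score 9.1≥4.5, salary ask 130≤161 — dominates Opt2.
Opt6: experience 17≥17, interview score 5.1≥4.5, salary ask 121≤161 — dominates Opt2.
Others (Opt1, Opt3, Opt4, Opt7, Opt8) are each worse than Opt2 on at least one objective.

Opt5, Opt6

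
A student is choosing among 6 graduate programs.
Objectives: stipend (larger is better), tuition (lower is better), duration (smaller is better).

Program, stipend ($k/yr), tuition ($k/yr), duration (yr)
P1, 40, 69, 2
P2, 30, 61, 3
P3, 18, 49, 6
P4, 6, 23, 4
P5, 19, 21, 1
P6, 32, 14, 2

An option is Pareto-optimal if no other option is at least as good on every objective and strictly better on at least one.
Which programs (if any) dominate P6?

none

P1: worse on tuition (69 vs 14).
P2: worse on stipend (30 vs 32).
P3: worse on stipend (18 vs 32).
P4: worse on stipend (6 vs 32).
P5: worse on stipend (19 vs 32).
No option dominates P6.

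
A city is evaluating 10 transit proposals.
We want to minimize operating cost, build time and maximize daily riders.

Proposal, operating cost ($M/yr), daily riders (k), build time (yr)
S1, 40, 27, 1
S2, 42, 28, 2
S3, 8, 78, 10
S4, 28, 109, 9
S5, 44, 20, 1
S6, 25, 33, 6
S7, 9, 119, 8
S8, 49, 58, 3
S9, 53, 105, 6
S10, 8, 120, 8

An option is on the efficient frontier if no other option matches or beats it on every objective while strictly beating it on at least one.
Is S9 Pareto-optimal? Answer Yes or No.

S1: worse on daily riders (27 vs 105).
S2: worse on daily riders (28 vs 105).
S3: worse on daily riders (78 vs 105).
S4: worse on build time (9 vs 6).
S5: worse on daily riders (20 vs 105).
S6: worse on daily riders (33 vs 105).
S7: worse on build time (8 vs 6).
S8: worse on daily riders (58 vs 105).
S10: worse on build time (8 vs 6).
No option is at least as good as S9 on every objective and strictly better on one.

Yes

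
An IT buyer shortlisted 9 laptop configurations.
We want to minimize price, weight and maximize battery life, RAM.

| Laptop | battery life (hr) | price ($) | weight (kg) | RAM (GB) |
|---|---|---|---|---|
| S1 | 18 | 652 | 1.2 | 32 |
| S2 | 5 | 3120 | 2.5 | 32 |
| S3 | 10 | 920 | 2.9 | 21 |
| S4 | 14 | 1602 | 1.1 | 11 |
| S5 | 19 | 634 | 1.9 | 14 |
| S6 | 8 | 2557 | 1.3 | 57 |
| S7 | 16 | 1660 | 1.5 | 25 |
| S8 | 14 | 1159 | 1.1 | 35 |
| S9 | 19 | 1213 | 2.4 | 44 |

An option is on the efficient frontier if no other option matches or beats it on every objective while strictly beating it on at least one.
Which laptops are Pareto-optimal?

S1, S5, S6, S8, S9

S1: not dominated.
S2: dominated by S1 (battery life 18≥5, price 652≤3120, weight 1.2≤2.5, RAM 32≥32).
S3: dominated by S1 (battery life 18≥10, price 652≤920, weight 1.2≤2.9, RAM 32≥21).
S4: dominated by S8 (battery life 14≥14, price 1159≤1602, weight 1.1≤1.1, RAM 35≥11).
S5: not dominated (best price).
S6: not dominated (best RAM).
S7: dominated by S1 (battery life 18≥16, price 652≤1660, weight 1.2≤1.5, RAM 32≥25).
S8: not dominated.
S9: not dominated.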